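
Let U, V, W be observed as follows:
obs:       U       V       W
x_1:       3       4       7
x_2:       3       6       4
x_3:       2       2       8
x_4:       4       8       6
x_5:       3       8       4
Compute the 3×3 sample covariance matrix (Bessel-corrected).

Step 1 — column means:
  mean(U) = (3 + 3 + 2 + 4 + 3) / 5 = 15/5 = 3
  mean(V) = (4 + 6 + 2 + 8 + 8) / 5 = 28/5 = 5.6
  mean(W) = (7 + 4 + 8 + 6 + 4) / 5 = 29/5 = 5.8

Step 2 — sample covariance S[i,j] = (1/(n-1)) · Σ_k (x_{k,i} - mean_i) · (x_{k,j} - mean_j), with n-1 = 4.
  S[U,U] = ((0)·(0) + (0)·(0) + (-1)·(-1) + (1)·(1) + (0)·(0)) / 4 = 2/4 = 0.5
  S[U,V] = ((0)·(-1.6) + (0)·(0.4) + (-1)·(-3.6) + (1)·(2.4) + (0)·(2.4)) / 4 = 6/4 = 1.5
  S[U,W] = ((0)·(1.2) + (0)·(-1.8) + (-1)·(2.2) + (1)·(0.2) + (0)·(-1.8)) / 4 = -2/4 = -0.5
  S[V,V] = ((-1.6)·(-1.6) + (0.4)·(0.4) + (-3.6)·(-3.6) + (2.4)·(2.4) + (2.4)·(2.4)) / 4 = 27.2/4 = 6.8
  S[V,W] = ((-1.6)·(1.2) + (0.4)·(-1.8) + (-3.6)·(2.2) + (2.4)·(0.2) + (2.4)·(-1.8)) / 4 = -14.4/4 = -3.6
  S[W,W] = ((1.2)·(1.2) + (-1.8)·(-1.8) + (2.2)·(2.2) + (0.2)·(0.2) + (-1.8)·(-1.8)) / 4 = 12.8/4 = 3.2

S is symmetric (S[j,i] = S[i,j]). Assembling:

S = [[0.5, 1.5, -0.5],
 [1.5, 6.8, -3.6],
 [-0.5, -3.6, 3.2]]


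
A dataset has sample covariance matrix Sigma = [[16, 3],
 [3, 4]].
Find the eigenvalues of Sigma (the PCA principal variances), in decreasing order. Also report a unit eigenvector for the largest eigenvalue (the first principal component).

Step 1 — characteristic polynomial of 2×2 Sigma:
  det(Sigma - λI) = λ² - trace · λ + det = 0.
  trace = 16 + 4 = 20, det = 16·4 - (3)² = 55.
Step 2 — discriminant:
  Δ = trace² - 4·det = 400 - 220 = 180.
Step 3 — eigenvalues:
  λ = (trace ± √Δ)/2 = (20 ± 13.4164)/2,
  λ_1 = 16.7082,  λ_2 = 3.2918.

Step 4 — unit eigenvector for λ_1: solve (Sigma - λ_1 I)v = 0. First row:
  (16 - 16.7082)·v_x + (3)·v_y = 0, i.e. (-0.7082)·v_x + (3)·v_y = 0,
  so v ∝ (b, λ_1 - a) = (3, 0.7082) = u.
  ||u|| = √((3)² + (0.7082)²) = √(9.5016) ≈ 3.0825,
  v_1 = u/||u|| ≈ (0.9732, 0.2298) (||v_1|| = 1).

λ_1 = 16.7082,  λ_2 = 3.2918;  v_1 ≈ (0.9732, 0.2298)


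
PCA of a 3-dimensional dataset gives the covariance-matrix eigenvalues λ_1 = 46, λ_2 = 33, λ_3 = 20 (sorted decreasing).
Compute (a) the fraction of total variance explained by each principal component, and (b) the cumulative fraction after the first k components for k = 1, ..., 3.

Step 1 — total variance = trace(Sigma) = Σ λ_i = 46 + 33 + 20 = 99.

Step 2 — fraction explained by component i = λ_i / Σ λ:
  PC1: 46/99 = 0.4646
  PC2: 33/99 = 0.3333
  PC3: 20/99 = 0.202

Step 3 — cumulative fraction after k components = (λ_1 + ... + λ_k) / Σ λ:
  k = 1: 46/99 = 0.4646
  k = 2: (46 + 33)/99 = 79/99 = 0.798
  k = 3: (46 + 33 + 20)/99 = 99/99 = 1

Summary (fraction, with percent):

explained: PC1 0.4646 (46.46%), PC2 0.3333 (33.33%), PC3 0.202 (20.2%);  cumulative: 0.4646, 0.798, 1


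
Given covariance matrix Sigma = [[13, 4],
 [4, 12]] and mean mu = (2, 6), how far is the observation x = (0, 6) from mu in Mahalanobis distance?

Step 1 — centre the observation: (x - mu) = (-2, 0).

Step 2 — invert Sigma. det(Sigma) = 13·12 - (4)² = 140.
  Sigma^{-1} = (1/det) · [[d, -b], [-b, a]] = [[0.0857, -0.0286],
 [-0.0286, 0.0929]].

Step 3 — form the quadratic (x - mu)^T · Sigma^{-1} · (x - mu):
  Sigma^{-1} · (x - mu) = (-0.1714, 0.0571).
  (x - mu)^T · [Sigma^{-1} · (x - mu)] = (-2)·(-0.1714) + (0)·(0.0571) = 0.3429.

Step 4 — take square root: d = √(0.3429) ≈ 0.5855.

d(x, mu) = √(0.3429) ≈ 0.5855


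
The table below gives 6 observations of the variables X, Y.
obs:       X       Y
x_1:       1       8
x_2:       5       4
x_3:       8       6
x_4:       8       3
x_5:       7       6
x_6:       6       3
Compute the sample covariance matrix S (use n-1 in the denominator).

Step 1 — column means:
  mean(X) = (1 + 5 + 8 + 8 + 7 + 6) / 6 = 35/6 = 5.8333
  mean(Y) = (8 + 4 + 6 + 3 + 6 + 3) / 6 = 30/6 = 5

Step 2 — sample covariance S[i,j] = (1/(n-1)) · Σ_k (x_{k,i} - mean_i) · (x_{k,j} - mean_j), with n-1 = 5.
  S[X,X] = ((-4.8333)·(-4.8333) + (-0.8333)·(-0.8333) + (2.1667)·(2.1667) + (2.1667)·(2.1667) + (1.1667)·(1.1667) + (0.1667)·(0.1667)) / 5 = 34.8333/5 = 6.9667
  S[X,Y] = ((-4.8333)·(3) + (-0.8333)·(-1) + (2.1667)·(1) + (2.1667)·(-2) + (1.1667)·(1) + (0.1667)·(-2)) / 5 = -15/5 = -3
  S[Y,Y] = ((3)·(3) + (-1)·(-1) + (1)·(1) + (-2)·(-2) + (1)·(1) + (-2)·(-2)) / 5 = 20/5 = 4

S is symmetric (S[j,i] = S[i,j]). Assembling:

S = [[6.9667, -3],
 [-3, 4]]


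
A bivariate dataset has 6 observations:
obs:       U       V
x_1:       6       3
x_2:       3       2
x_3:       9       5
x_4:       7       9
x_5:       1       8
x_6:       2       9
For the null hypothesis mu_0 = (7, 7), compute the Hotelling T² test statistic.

Step 1 — sample mean vector:
  mean(U) = (6 + 3 + 9 + 7 + 1 + 2) / 6 = 28/6 = 4.6667
  mean(V) = (3 + 2 + 5 + 9 + 8 + 9) / 6 = 36/6 = 6
  x̄ = (4.6667, 6),  deviation x̄ - mu_0 = (4.6667, 6) - (7, 7) = (-2.3333, -1).

Step 2 — sample covariance matrix, S[i,j] = (1/(n-1)) · Σ_k (x_{k,i} - mean_i) · (x_{k,j} - mean_j), divisor n-1 = 5:
  S[U,U] = ((1.3333)·(1.3333) + (-1.6667)·(-1.6667) + (4.3333)·(4.3333) + (2.3333)·(2.3333) + (-3.6667)·(-3.6667) + (-2.6667)·(-2.6667)) / 5 = 49.3333/5 = 9.8667
  S[U,V] = ((1.3333)·(-3) + (-1.6667)·(-4) + (4.3333)·(-1) + (2.3333)·(3) + (-3.6667)·(2) + (-2.6667)·(3)) / 5 = -10/5 = -2
  S[V,V] = ((-3)·(-3) + (-4)·(-4) + (-1)·(-1) + (3)·(3) + (2)·(2) + (3)·(3)) / 5 = 48/5 = 9.6
  S = [[9.8667, -2],
 [-2, 9.6]].

Step 3 — invert S. det(S) = 9.8667·9.6 - (-2)² = 90.72.
  S^{-1} = (1/det) · [[d, -b], [-b, a]] = [[0.1058, 0.022],
 [0.022, 0.1088]].

Step 4 — quadratic form (x̄ - mu_0)^T · S^{-1} · (x̄ - mu_0):
  S^{-1} · (x̄ - mu_0) = (-0.269, -0.1602),
  (x̄ - mu_0)^T · [...] = (-2.3333)·(-0.269) + (-1)·(-0.1602) = 0.7878.

Step 5 — scale by n: T² = 6 · 0.7878 = 4.7266.

T² ≈ 4.7266


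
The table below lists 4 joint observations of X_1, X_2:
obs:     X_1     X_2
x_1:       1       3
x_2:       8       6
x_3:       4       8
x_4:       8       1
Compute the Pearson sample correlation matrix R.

Step 1 — column means:
  mean(X_1) = (1 + 8 + 4 + 8) / 4 = 21/4 = 5.25
  mean(X_2) = (3 + 6 + 8 + 1) / 4 = 18/4 = 4.5

Step 2 — sample variances and covariances s[i,j] = (1/(n-1)) · Σ_k (x_{k,i} - mean_i) · (x_{k,j} - mean_j), with n-1 = 3:
  s[X_1,X_1] = ((-4.25)·(-4.25) + (2.75)·(2.75) + (-1.25)·(-1.25) + (2.75)·(2.75)) / 3 = 34.75/3 = 11.5833
  s[X_1,X_2] = ((-4.25)·(-1.5) + (2.75)·(1.5) + (-1.25)·(3.5) + (2.75)·(-3.5)) / 3 = -3.5/3 = -1.1667
  s[X_2,X_2] = ((-1.5)·(-1.5) + (1.5)·(1.5) + (3.5)·(3.5) + (-3.5)·(-3.5)) / 3 = 29/3 = 9.6667
  Sample standard deviations s_i = √(s[i,i]):
  s(X_1) = √(11.5833) = 3.4034
  s(X_2) = √(9.6667) = 3.1091

Step 3 — r_{ij} = s_{ij} / (s_i · s_j):
  r[X_1,X_1] = 1 (diagonal).
  r[X_1,X_2] = -1.1667 / (3.4034 · 3.1091) = -1.1667 / 10.5817 = -0.1103
  r[X_2,X_2] = 1 (diagonal).

R is symmetric with unit diagonal. Assembling:

R = [[1, -0.1103],
 [-0.1103, 1]]


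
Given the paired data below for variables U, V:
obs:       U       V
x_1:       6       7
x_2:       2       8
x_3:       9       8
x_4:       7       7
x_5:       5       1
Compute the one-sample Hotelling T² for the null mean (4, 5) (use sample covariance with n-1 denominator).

Step 1 — sample mean vector:
  mean(U) = (6 + 2 + 9 + 7 + 5) / 5 = 29/5 = 5.8
  mean(V) = (7 + 8 + 8 + 7 + 1) / 5 = 31/5 = 6.2
  x̄ = (5.8, 6.2),  deviation x̄ - mu_0 = (5.8, 6.2) - (4, 5) = (1.8, 1.2).

Step 2 — sample covariance matrix, S[i,j] = (1/(n-1)) · Σ_k (x_{k,i} - mean_i) · (x_{k,j} - mean_j), divisor n-1 = 4:
  S[U,U] = ((0.2)·(0.2) + (-3.8)·(-3.8) + (3.2)·(3.2) + (1.2)·(1.2) + (-0.8)·(-0.8)) / 4 = 26.8/4 = 6.7
  S[U,V] = ((0.2)·(0.8) + (-3.8)·(1.8) + (3.2)·(1.8) + (1.2)·(0.8) + (-0.8)·(-5.2)) / 4 = 4.2/4 = 1.05
  S[V,V] = ((0.8)·(0.8) + (1.8)·(1.8) + (1.8)·(1.8) + (0.8)·(0.8) + (-5.2)·(-5.2)) / 4 = 34.8/4 = 8.7
  S = [[6.7, 1.05],
 [1.05, 8.7]].

Step 3 — invert S. det(S) = 6.7·8.7 - (1.05)² = 57.1875.
  S^{-1} = (1/det) · [[d, -b], [-b, a]] = [[0.1521, -0.0184],
 [-0.0184, 0.1172]].

Step 4 — quadratic form (x̄ - mu_0)^T · S^{-1} · (x̄ - mu_0):
  S^{-1} · (x̄ - mu_0) = (0.2518, 0.1075),
  (x̄ - mu_0)^T · [...] = (1.8)·(0.2518) + (1.2)·(0.1075) = 0.5823.

Step 5 — scale by n: T² = 5 · 0.5823 = 2.9115.

T² ≈ 2.9115


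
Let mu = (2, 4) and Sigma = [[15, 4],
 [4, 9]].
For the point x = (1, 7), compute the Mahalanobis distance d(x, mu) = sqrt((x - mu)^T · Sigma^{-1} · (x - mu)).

Step 1 — centre the observation: (x - mu) = (-1, 3).

Step 2 — invert Sigma. det(Sigma) = 15·9 - (4)² = 119.
  Sigma^{-1} = (1/det) · [[d, -b], [-b, a]] = [[0.0756, -0.0336],
 [-0.0336, 0.1261]].

Step 3 — form the quadratic (x - mu)^T · Sigma^{-1} · (x - mu):
  Sigma^{-1} · (x - mu) = (-0.1765, 0.4118).
  (x - mu)^T · [Sigma^{-1} · (x - mu)] = (-1)·(-0.1765) + (3)·(0.4118) = 1.4118.

Step 4 — take square root: d = √(1.4118) ≈ 1.1882.

d(x, mu) = √(1.4118) ≈ 1.1882


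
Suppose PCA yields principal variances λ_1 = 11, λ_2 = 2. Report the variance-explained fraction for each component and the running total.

Step 1 — total variance = trace(Sigma) = Σ λ_i = 11 + 2 = 13.

Step 2 — fraction explained by component i = λ_i / Σ λ:
  PC1: 11/13 = 0.8462
  PC2: 2/13 = 0.1538

Step 3 — cumulative fraction after k components = (λ_1 + ... + λ_k) / Σ λ:
  k = 1: 11/13 = 0.8462
  k = 2: (11 + 2)/13 = 13/13 = 1

Summary (fraction, with percent):

explained: PC1 0.8462 (84.62%), PC2 0.1538 (15.38%);  cumulative: 0.8462, 1


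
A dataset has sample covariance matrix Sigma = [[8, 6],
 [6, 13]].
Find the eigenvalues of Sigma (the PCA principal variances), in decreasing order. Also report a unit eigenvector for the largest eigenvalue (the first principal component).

Step 1 — characteristic polynomial of 2×2 Sigma:
  det(Sigma - λI) = λ² - trace · λ + det = 0.
  trace = 8 + 13 = 21, det = 8·13 - (6)² = 68.
Step 2 — discriminant:
  Δ = trace² - 4·det = 441 - 272 = 169.
Step 3 — eigenvalues:
  λ = (trace ± √Δ)/2 = (21 ± 13)/2,
  λ_1 = 17,  λ_2 = 4.

Step 4 — unit eigenvector for λ_1: solve (Sigma - λ_1 I)v = 0. First row:
  (8 - 17)·v_x + (6)·v_y = 0, i.e. (-9)·v_x + (6)·v_y = 0,
  so v ∝ (b, λ_1 - a) = (6, 9) = u.
  ||u|| = √((6)² + (9)²) = √(117) ≈ 10.8167,
  v_1 = u/||u|| ≈ (0.5547, 0.8321) (||v_1|| = 1).

λ_1 = 17,  λ_2 = 4;  v_1 ≈ (0.5547, 0.8321)


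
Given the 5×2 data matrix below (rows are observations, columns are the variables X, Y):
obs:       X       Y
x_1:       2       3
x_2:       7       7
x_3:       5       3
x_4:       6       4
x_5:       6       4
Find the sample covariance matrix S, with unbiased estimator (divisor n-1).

Step 1 — column means:
  mean(X) = (2 + 7 + 5 + 6 + 6) / 5 = 26/5 = 5.2
  mean(Y) = (3 + 7 + 3 + 4 + 4) / 5 = 21/5 = 4.2

Step 2 — sample covariance S[i,j] = (1/(n-1)) · Σ_k (x_{k,i} - mean_i) · (x_{k,j} - mean_j), with n-1 = 4.
  S[X,X] = ((-3.2)·(-3.2) + (1.8)·(1.8) + (-0.2)·(-0.2) + (0.8)·(0.8) + (0.8)·(0.8)) / 4 = 14.8/4 = 3.7
  S[X,Y] = ((-3.2)·(-1.2) + (1.8)·(2.8) + (-0.2)·(-1.2) + (0.8)·(-0.2) + (0.8)·(-0.2)) / 4 = 8.8/4 = 2.2
  S[Y,Y] = ((-1.2)·(-1.2) + (2.8)·(2.8) + (-1.2)·(-1.2) + (-0.2)·(-0.2) + (-0.2)·(-0.2)) / 4 = 10.8/4 = 2.7

S is symmetric (S[j,i] = S[i,j]). Assembling:

S = [[3.7, 2.2],
 [2.2, 2.7]]


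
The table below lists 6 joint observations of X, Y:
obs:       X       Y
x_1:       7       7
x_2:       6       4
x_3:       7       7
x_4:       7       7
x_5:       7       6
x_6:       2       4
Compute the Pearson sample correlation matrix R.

Step 1 — column means:
  mean(X) = (7 + 6 + 7 + 7 + 7 + 2) / 6 = 36/6 = 6
  mean(Y) = (7 + 4 + 7 + 7 + 6 + 4) / 6 = 35/6 = 5.8333

Step 2 — sample variances and covariances s[i,j] = (1/(n-1)) · Σ_k (x_{k,i} - mean_i) · (x_{k,j} - mean_j), with n-1 = 5:
  s[X,X] = ((1)·(1) + (0)·(0) + (1)·(1) + (1)·(1) + (1)·(1) + (-4)·(-4)) / 5 = 20/5 = 4
  s[X,Y] = ((1)·(1.1667) + (0)·(-1.8333) + (1)·(1.1667) + (1)·(1.1667) + (1)·(0.1667) + (-4)·(-1.8333)) / 5 = 11/5 = 2.2
  s[Y,Y] = ((1.1667)·(1.1667) + (-1.8333)·(-1.8333) + (1.1667)·(1.1667) + (1.1667)·(1.1667) + (0.1667)·(0.1667) + (-1.8333)·(-1.8333)) / 5 = 10.8333/5 = 2.1667
  Sample standard deviations s_i = √(s[i,i]):
  s(X) = √(4) = 2
  s(Y) = √(2.1667) = 1.472

Step 3 — r_{ij} = s_{ij} / (s_i · s_j):
  r[X,X] = 1 (diagonal).
  r[X,Y] = 2.2 / (2 · 1.472) = 2.2 / 2.9439 = 0.7473
  r[Y,Y] = 1 (diagonal).

R is symmetric with unit diagonal. Assembling:

R = [[1, 0.7473],
 [0.7473, 1]]


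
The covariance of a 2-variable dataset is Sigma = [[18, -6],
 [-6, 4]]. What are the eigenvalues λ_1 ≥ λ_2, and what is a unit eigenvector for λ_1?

Step 1 — characteristic polynomial of 2×2 Sigma:
  det(Sigma - λI) = λ² - trace · λ + det = 0.
  trace = 18 + 4 = 22, det = 18·4 - (-6)² = 36.
Step 2 — discriminant:
  Δ = trace² - 4·det = 484 - 144 = 340.
Step 3 — eigenvalues:
  λ = (trace ± √Δ)/2 = (22 ± 18.4391)/2,
  λ_1 = 20.2195,  λ_2 = 1.7805.

Step 4 — unit eigenvector for λ_1: solve (Sigma - λ_1 I)v = 0. First row:
  (18 - 20.2195)·v_x + (-6)·v_y = 0, i.e. (-2.2195)·v_x + (-6)·v_y = 0,
  so v ∝ (b, λ_1 - a) = (-6, 2.2195); multiply by -1 so the first entry is positive: u = (6, -2.2195).
  ||u|| = √((6)² + (-2.2195)²) = √(40.9264) ≈ 6.3974,
  v_1 = u/||u|| ≈ (0.9379, -0.3469) (||v_1|| = 1).

λ_1 = 20.2195,  λ_2 = 1.7805;  v_1 ≈ (0.9379, -0.3469)


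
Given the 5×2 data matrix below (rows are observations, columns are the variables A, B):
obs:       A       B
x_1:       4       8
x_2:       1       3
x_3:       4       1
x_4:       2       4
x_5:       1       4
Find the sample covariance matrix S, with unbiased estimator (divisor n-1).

Step 1 — column means:
  mean(A) = (4 + 1 + 4 + 2 + 1) / 5 = 12/5 = 2.4
  mean(B) = (8 + 3 + 1 + 4 + 4) / 5 = 20/5 = 4

Step 2 — sample covariance S[i,j] = (1/(n-1)) · Σ_k (x_{k,i} - mean_i) · (x_{k,j} - mean_j), with n-1 = 4.
  S[A,A] = ((1.6)·(1.6) + (-1.4)·(-1.4) + (1.6)·(1.6) + (-0.4)·(-0.4) + (-1.4)·(-1.4)) / 4 = 9.2/4 = 2.3
  S[A,B] = ((1.6)·(4) + (-1.4)·(-1) + (1.6)·(-3) + (-0.4)·(0) + (-1.4)·(0)) / 4 = 3/4 = 0.75
  S[B,B] = ((4)·(4) + (-1)·(-1) + (-3)·(-3) + (0)·(0) + (0)·(0)) / 4 = 26/4 = 6.5

S is symmetric (S[j,i] = S[i,j]). Assembling:

S = [[2.3, 0.75],
 [0.75, 6.5]]


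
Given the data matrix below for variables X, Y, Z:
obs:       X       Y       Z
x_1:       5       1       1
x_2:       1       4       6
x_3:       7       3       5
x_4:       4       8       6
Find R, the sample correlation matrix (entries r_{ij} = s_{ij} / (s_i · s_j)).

Step 1 — column means:
  mean(X) = (5 + 1 + 7 + 4) / 4 = 17/4 = 4.25
  mean(Y) = (1 + 4 + 3 + 8) / 4 = 16/4 = 4
  mean(Z) = (1 + 6 + 5 + 6) / 4 = 18/4 = 4.5

Step 2 — sample variances and covariances s[i,j] = (1/(n-1)) · Σ_k (x_{k,i} - mean_i) · (x_{k,j} - mean_j), with n-1 = 3:
  s[X,X] = ((0.75)·(0.75) + (-3.25)·(-3.25) + (2.75)·(2.75) + (-0.25)·(-0.25)) / 3 = 18.75/3 = 6.25
  s[X,Y] = ((0.75)·(-3) + (-3.25)·(0) + (2.75)·(-1) + (-0.25)·(4)) / 3 = -6/3 = -2
  s[X,Z] = ((0.75)·(-3.5) + (-3.25)·(1.5) + (2.75)·(0.5) + (-0.25)·(1.5)) / 3 = -6.5/3 = -2.1667
  s[Y,Y] = ((-3)·(-3) + (0)·(0) + (-1)·(-1) + (4)·(4)) / 3 = 26/3 = 8.6667
  s[Y,Z] = ((-3)·(-3.5) + (0)·(1.5) + (-1)·(0.5) + (4)·(1.5)) / 3 = 16/3 = 5.3333
  s[Z,Z] = ((-3.5)·(-3.5) + (1.5)·(1.5) + (0.5)·(0.5) + (1.5)·(1.5)) / 3 = 17/3 = 5.6667
  Sample standard deviations s_i = √(s[i,i]):
  s(X) = √(6.25) = 2.5
  s(Y) = √(8.6667) = 2.9439
  s(Z) = √(5.6667) = 2.3805

Step 3 — r_{ij} = s_{ij} / (s_i · s_j):
  r[X,X] = 1 (diagonal).
  r[X,Y] = -2 / (2.5 · 2.9439) = -2 / 7.3598 = -0.2717
  r[X,Z] = -2.1667 / (2.5 · 2.3805) = -2.1667 / 5.9512 = -0.3641
  r[Y,Y] = 1 (diagonal).
  r[Y,Z] = 5.3333 / (2.9439 · 2.3805) = 5.3333 / 7.0079 = 0.761
  r[Z,Z] = 1 (diagonal).

R is symmetric with unit diagonal. Assembling:

R = [[1, -0.2717, -0.3641],
 [-0.2717, 1, 0.761],
 [-0.3641, 0.761, 1]]


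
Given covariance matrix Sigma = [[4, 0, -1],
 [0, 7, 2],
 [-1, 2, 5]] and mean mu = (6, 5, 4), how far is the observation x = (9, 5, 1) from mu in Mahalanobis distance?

Step 1 — centre the observation: (x - mu) = (3, 0, -3).

Step 2 — invert Sigma (cofactor / det for 3×3, or solve directly):
  Sigma^{-1} = [[0.265, -0.0171, 0.0598],
 [-0.0171, 0.1624, -0.0684],
 [0.0598, -0.0684, 0.2393]].

Step 3 — form the quadratic (x - mu)^T · Sigma^{-1} · (x - mu):
  Sigma^{-1} · (x - mu) = (0.6154, 0.1538, -0.5385).
  (x - mu)^T · [Sigma^{-1} · (x - mu)] = (3)·(0.6154) + (0)·(0.1538) + (-3)·(-0.5385) = 3.4615.

Step 4 — take square root: d = √(3.4615) ≈ 1.8605.

d(x, mu) = √(3.4615) ≈ 1.8605


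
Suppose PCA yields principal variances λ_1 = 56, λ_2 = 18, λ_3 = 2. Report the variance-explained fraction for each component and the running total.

Step 1 — total variance = trace(Sigma) = Σ λ_i = 56 + 18 + 2 = 76.

Step 2 — fraction explained by component i = λ_i / Σ λ:
  PC1: 56/76 = 0.7368
  PC2: 18/76 = 0.2368
  PC3: 2/76 = 0.0263

Step 3 — cumulative fraction after k components = (λ_1 + ... + λ_k) / Σ λ:
  k = 1: 56/76 = 0.7368
  k = 2: (56 + 18)/76 = 74/76 = 0.9737
  k = 3: (56 + 18 + 2)/76 = 76/76 = 1

Summary (fraction, with percent):

explained: PC1 0.7368 (73.68%), PC2 0.2368 (23.68%), PC3 0.0263 (2.63%);  cumulative: 0.7368, 0.9737, 1


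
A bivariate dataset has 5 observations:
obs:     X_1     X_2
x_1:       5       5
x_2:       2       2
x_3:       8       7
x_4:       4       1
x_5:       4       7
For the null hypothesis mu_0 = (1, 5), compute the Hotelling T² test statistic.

Step 1 — sample mean vector:
  mean(X_1) = (5 + 2 + 8 + 4 + 4) / 5 = 23/5 = 4.6
  mean(X_2) = (5 + 2 + 7 + 1 + 7) / 5 = 22/5 = 4.4
  x̄ = (4.6, 4.4),  deviation x̄ - mu_0 = (4.6, 4.4) - (1, 5) = (3.6, -0.6).

Step 2 — sample covariance matrix, S[i,j] = (1/(n-1)) · Σ_k (x_{k,i} - mean_i) · (x_{k,j} - mean_j), divisor n-1 = 4:
  S[X_1,X_1] = ((0.4)·(0.4) + (-2.6)·(-2.6) + (3.4)·(3.4) + (-0.6)·(-0.6) + (-0.6)·(-0.6)) / 4 = 19.2/4 = 4.8
  S[X_1,X_2] = ((0.4)·(0.6) + (-2.6)·(-2.4) + (3.4)·(2.6) + (-0.6)·(-3.4) + (-0.6)·(2.6)) / 4 = 15.8/4 = 3.95
  S[X_2,X_2] = ((0.6)·(0.6) + (-2.4)·(-2.4) + (2.6)·(2.6) + (-3.4)·(-3.4) + (2.6)·(2.6)) / 4 = 31.2/4 = 7.8
  S = [[4.8, 3.95],
 [3.95, 7.8]].

Step 3 — invert S. det(S) = 4.8·7.8 - (3.95)² = 21.8375.
  S^{-1} = (1/det) · [[d, -b], [-b, a]] = [[0.3572, -0.1809],
 [-0.1809, 0.2198]].

Step 4 — quadratic form (x̄ - mu_0)^T · S^{-1} · (x̄ - mu_0):
  S^{-1} · (x̄ - mu_0) = (1.3944, -0.7831),
  (x̄ - mu_0)^T · [...] = (3.6)·(1.3944) + (-0.6)·(-0.7831) = 5.4896.

Step 5 — scale by n: T² = 5 · 5.4896 = 27.4482.

T² ≈ 27.4482


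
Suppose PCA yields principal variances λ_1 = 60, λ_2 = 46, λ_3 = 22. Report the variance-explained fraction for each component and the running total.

Step 1 — total variance = trace(Sigma) = Σ λ_i = 60 + 46 + 22 = 128.

Step 2 — fraction explained by component i = λ_i / Σ λ:
  PC1: 60/128 = 0.4688
  PC2: 46/128 = 0.3594
  PC3: 22/128 = 0.1719

Step 3 — cumulative fraction after k components = (λ_1 + ... + λ_k) / Σ λ:
  k = 1: 60/128 = 0.4688
  k = 2: (60 + 46)/128 = 106/128 = 0.8281
  k = 3: (60 + 46 + 22)/128 = 128/128 = 1

Summary (fraction, with percent):

explained: PC1 0.4688 (46.88%), PC2 0.3594 (35.94%), PC3 0.1719 (17.19%);  cumulative: 0.4688, 0.8281, 1


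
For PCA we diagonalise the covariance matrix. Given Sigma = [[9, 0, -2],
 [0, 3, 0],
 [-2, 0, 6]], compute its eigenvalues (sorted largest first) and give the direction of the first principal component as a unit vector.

Step 1 — characteristic polynomial p(λ) = det(λI - Sigma) = λ³ - tr·λ² + c_1·λ - det, where tr = trace, c_1 = sum of the principal 2×2 minors, det = det(Sigma):
  tr = 9 + 3 + 6 = 18,
  c_1 = (9·3 - (0)²) + (9·6 - (-2)²) + (3·6 - (0)²) = 27 + 50 + 18 = 95,
  det = 9·(3·6 - (0)²) - (0)·((0)·6 - (0)·(-2)) + (-2)·((0)·(0) - 3·(-2)) = 9·(18) - (0)·(0) + (-2)·(6) = 150.
  So p(λ) = λ³ - 18λ² + 95λ - 150.
Step 2 — look for an integer root (rational root theorem: any rational root is an integer divisor of 150). Testing λ = 3:
  p(3) = 27 - 162 + 285 - 150 = 0  ✓
  Dividing out (λ - 3): p(λ) = (λ - 3)(λ² - 15λ + 50).
Step 3 — remaining eigenvalues from the quadratic λ² - 15λ + 50 = 0:
  Δ = 15² - 4·50 = 225 - 200 = 25,  λ = (15 ± √25)/2 = (15 ± 5)/2 = 10 or 5.
  Sorted: λ_1 = 10,  λ_2 = 5,  λ_3 = 3  (check: sum = 18 = tr ✓).

Step 4 — unit eigenvector for λ_1 = 10: v spans the null space of (Sigma - λ_1 I), whose rows are
  r_1 = (-1, 0, -2),  r_2 = (0, -7, 0),  r_3 = (-2, 0, -4).
  v is orthogonal to every row, so take v ∝ r_1 × r_2 = ((0)·(0) - (-2)·(-7), (-2)·(0) - (-1)·(0), (-1)·(-7) - (0)·(0)) = (-14, 0, 7).
  Rescale (divide by 7; multiply by -1 so the first nonzero entry is positive): u = (2, 0, -1).
  ||u|| = √((2)² + (0)² + (-1)²) = √(5) ≈ 2.2361,  v_1 = u/||u|| ≈ (0.8944, 0, -0.4472) (||v_1|| = 1).

λ_1 = 10,  λ_2 = 5,  λ_3 = 3;  v_1 ≈ (0.8944, 0, -0.4472)


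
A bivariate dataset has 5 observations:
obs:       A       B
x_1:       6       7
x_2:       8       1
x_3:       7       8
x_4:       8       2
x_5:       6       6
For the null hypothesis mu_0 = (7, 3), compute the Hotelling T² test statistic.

Step 1 — sample mean vector:
  mean(A) = (6 + 8 + 7 + 8 + 6) / 5 = 35/5 = 7
  mean(B) = (7 + 1 + 8 + 2 + 6) / 5 = 24/5 = 4.8
  x̄ = (7, 4.8),  deviation x̄ - mu_0 = (7, 4.8) - (7, 3) = (0, 1.8).

Step 2 — sample covariance matrix, S[i,j] = (1/(n-1)) · Σ_k (x_{k,i} - mean_i) · (x_{k,j} - mean_j), divisor n-1 = 4:
  S[A,A] = ((-1)·(-1) + (1)·(1) + (0)·(0) + (1)·(1) + (-1)·(-1)) / 4 = 4/4 = 1
  S[A,B] = ((-1)·(2.2) + (1)·(-3.8) + (0)·(3.2) + (1)·(-2.8) + (-1)·(1.2)) / 4 = -10/4 = -2.5
  S[B,B] = ((2.2)·(2.2) + (-3.8)·(-3.8) + (3.2)·(3.2) + (-2.8)·(-2.8) + (1.2)·(1.2)) / 4 = 38.8/4 = 9.7
  S = [[1, -2.5],
 [-2.5, 9.7]].

Step 3 — invert S. det(S) = 1·9.7 - (-2.5)² = 3.45.
  S^{-1} = (1/det) · [[d, -b], [-b, a]] = [[2.8116, 0.7246],
 [0.7246, 0.2899]].

Step 4 — quadratic form (x̄ - mu_0)^T · S^{-1} · (x̄ - mu_0):
  S^{-1} · (x̄ - mu_0) = (1.3043, 0.5217),
  (x̄ - mu_0)^T · [...] = (0)·(1.3043) + (1.8)·(0.5217) = 0.9391.

Step 5 — scale by n: T² = 5 · 0.9391 = 4.6957.

T² ≈ 4.6957


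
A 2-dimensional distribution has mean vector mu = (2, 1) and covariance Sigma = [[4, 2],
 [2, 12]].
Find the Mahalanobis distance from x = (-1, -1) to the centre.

Step 1 — centre the observation: (x - mu) = (-3, -2).

Step 2 — invert Sigma. det(Sigma) = 4·12 - (2)² = 44.
  Sigma^{-1} = (1/det) · [[d, -b], [-b, a]] = [[0.2727, -0.0455],
 [-0.0455, 0.0909]].

Step 3 — form the quadratic (x - mu)^T · Sigma^{-1} · (x - mu):
  Sigma^{-1} · (x - mu) = (-0.7273, -0.0455).
  (x - mu)^T · [Sigma^{-1} · (x - mu)] = (-3)·(-0.7273) + (-2)·(-0.0455) = 2.2727.

Step 4 — take square root: d = √(2.2727) ≈ 1.5076.

d(x, mu) = √(2.2727) ≈ 1.5076


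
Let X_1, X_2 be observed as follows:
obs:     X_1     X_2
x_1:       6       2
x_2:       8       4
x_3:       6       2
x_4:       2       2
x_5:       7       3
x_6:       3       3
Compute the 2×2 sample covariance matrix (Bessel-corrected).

Step 1 — column means:
  mean(X_1) = (6 + 8 + 6 + 2 + 7 + 3) / 6 = 32/6 = 5.3333
  mean(X_2) = (2 + 4 + 2 + 2 + 3 + 3) / 6 = 16/6 = 2.6667

Step 2 — sample covariance S[i,j] = (1/(n-1)) · Σ_k (x_{k,i} - mean_i) · (x_{k,j} - mean_j), with n-1 = 5.
  S[X_1,X_1] = ((0.6667)·(0.6667) + (2.6667)·(2.6667) + (0.6667)·(0.6667) + (-3.3333)·(-3.3333) + (1.6667)·(1.6667) + (-2.3333)·(-2.3333)) / 5 = 27.3333/5 = 5.4667
  S[X_1,X_2] = ((0.6667)·(-0.6667) + (2.6667)·(1.3333) + (0.6667)·(-0.6667) + (-3.3333)·(-0.6667) + (1.6667)·(0.3333) + (-2.3333)·(0.3333)) / 5 = 4.6667/5 = 0.9333
  S[X_2,X_2] = ((-0.6667)·(-0.6667) + (1.3333)·(1.3333) + (-0.6667)·(-0.6667) + (-0.6667)·(-0.6667) + (0.3333)·(0.3333) + (0.3333)·(0.3333)) / 5 = 3.3333/5 = 0.6667

S is symmetric (S[j,i] = S[i,j]). Assembling:

S = [[5.4667, 0.9333],
 [0.9333, 0.6667]]


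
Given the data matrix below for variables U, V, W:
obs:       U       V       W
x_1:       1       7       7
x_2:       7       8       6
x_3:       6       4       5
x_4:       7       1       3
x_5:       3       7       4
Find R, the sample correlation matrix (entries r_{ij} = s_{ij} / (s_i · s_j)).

Step 1 — column means:
  mean(U) = (1 + 7 + 6 + 7 + 3) / 5 = 24/5 = 4.8
  mean(V) = (7 + 8 + 4 + 1 + 7) / 5 = 27/5 = 5.4
  mean(W) = (7 + 6 + 5 + 3 + 4) / 5 = 25/5 = 5

Step 2 — sample variances and covariances s[i,j] = (1/(n-1)) · Σ_k (x_{k,i} - mean_i) · (x_{k,j} - mean_j), with n-1 = 4:
  s[U,U] = ((-3.8)·(-3.8) + (2.2)·(2.2) + (1.2)·(1.2) + (2.2)·(2.2) + (-1.8)·(-1.8)) / 4 = 28.8/4 = 7.2
  s[U,V] = ((-3.8)·(1.6) + (2.2)·(2.6) + (1.2)·(-1.4) + (2.2)·(-4.4) + (-1.8)·(1.6)) / 4 = -14.6/4 = -3.65
  s[U,W] = ((-3.8)·(2) + (2.2)·(1) + (1.2)·(0) + (2.2)·(-2) + (-1.8)·(-1)) / 4 = -8/4 = -2
  s[V,V] = ((1.6)·(1.6) + (2.6)·(2.6) + (-1.4)·(-1.4) + (-4.4)·(-4.4) + (1.6)·(1.6)) / 4 = 33.2/4 = 8.3
  s[V,W] = ((1.6)·(2) + (2.6)·(1) + (-1.4)·(0) + (-4.4)·(-2) + (1.6)·(-1)) / 4 = 13/4 = 3.25
  s[W,W] = ((2)·(2) + (1)·(1) + (0)·(0) + (-2)·(-2) + (-1)·(-1)) / 4 = 10/4 = 2.5
  Sample standard deviations s_i = √(s[i,i]):
  s(U) = √(7.2) = 2.6833
  s(V) = √(8.3) = 2.881
  s(W) = √(2.5) = 1.5811

Step 3 — r_{ij} = s_{ij} / (s_i · s_j):
  r[U,U] = 1 (diagonal).
  r[U,V] = -3.65 / (2.6833 · 2.881) = -3.65 / 7.7305 = -0.4722
  r[U,W] = -2 / (2.6833 · 1.5811) = -2 / 4.2426 = -0.4714
  r[V,V] = 1 (diagonal).
  r[V,W] = 3.25 / (2.881 · 1.5811) = 3.25 / 4.5552 = 0.7135
  r[W,W] = 1 (diagonal).

R is symmetric with unit diagonal. Assembling:

R = [[1, -0.4722, -0.4714],
 [-0.4722, 1, 0.7135],
 [-0.4714, 0.7135, 1]]


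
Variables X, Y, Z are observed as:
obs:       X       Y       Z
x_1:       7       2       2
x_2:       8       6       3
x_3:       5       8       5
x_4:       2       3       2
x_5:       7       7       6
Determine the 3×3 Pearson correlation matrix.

Step 1 — column means:
  mean(X) = (7 + 8 + 5 + 2 + 7) / 5 = 29/5 = 5.8
  mean(Y) = (2 + 6 + 8 + 3 + 7) / 5 = 26/5 = 5.2
  mean(Z) = (2 + 3 + 5 + 2 + 6) / 5 = 18/5 = 3.6

Step 2 — sample variances and covariances s[i,j] = (1/(n-1)) · Σ_k (x_{k,i} - mean_i) · (x_{k,j} - mean_j), with n-1 = 4:
  s[X,X] = ((1.2)·(1.2) + (2.2)·(2.2) + (-0.8)·(-0.8) + (-3.8)·(-3.8) + (1.2)·(1.2)) / 4 = 22.8/4 = 5.7
  s[X,Y] = ((1.2)·(-3.2) + (2.2)·(0.8) + (-0.8)·(2.8) + (-3.8)·(-2.2) + (1.2)·(1.8)) / 4 = 6.2/4 = 1.55
  s[X,Z] = ((1.2)·(-1.6) + (2.2)·(-0.6) + (-0.8)·(1.4) + (-3.8)·(-1.6) + (1.2)·(2.4)) / 4 = 4.6/4 = 1.15
  s[Y,Y] = ((-3.2)·(-3.2) + (0.8)·(0.8) + (2.8)·(2.8) + (-2.2)·(-2.2) + (1.8)·(1.8)) / 4 = 26.8/4 = 6.7
  s[Y,Z] = ((-3.2)·(-1.6) + (0.8)·(-0.6) + (2.8)·(1.4) + (-2.2)·(-1.6) + (1.8)·(2.4)) / 4 = 16.4/4 = 4.1
  s[Z,Z] = ((-1.6)·(-1.6) + (-0.6)·(-0.6) + (1.4)·(1.4) + (-1.6)·(-1.6) + (2.4)·(2.4)) / 4 = 13.2/4 = 3.3
  Sample standard deviations s_i = √(s[i,i]):
  s(X) = √(5.7) = 2.3875
  s(Y) = √(6.7) = 2.5884
  s(Z) = √(3.3) = 1.8166

Step 3 — r_{ij} = s_{ij} / (s_i · s_j):
  r[X,X] = 1 (diagonal).
  r[X,Y] = 1.55 / (2.3875 · 2.5884) = 1.55 / 6.1798 = 0.2508
  r[X,Z] = 1.15 / (2.3875 · 1.8166) = 1.15 / 4.337 = 0.2652
  r[Y,Y] = 1 (diagonal).
  r[Y,Z] = 4.1 / (2.5884 · 1.8166) = 4.1 / 4.7021 = 0.8719
  r[Z,Z] = 1 (diagonal).

R is symmetric with unit diagonal. Assembling:

R = [[1, 0.2508, 0.2652],
 [0.2508, 1, 0.8719],
 [0.2652, 0.8719, 1]]


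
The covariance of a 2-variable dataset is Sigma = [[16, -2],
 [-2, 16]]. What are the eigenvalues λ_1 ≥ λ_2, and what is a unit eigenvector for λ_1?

Step 1 — characteristic polynomial of 2×2 Sigma:
  det(Sigma - λI) = λ² - trace · λ + det = 0.
  trace = 16 + 16 = 32, det = 16·16 - (-2)² = 252.
Step 2 — discriminant:
  Δ = trace² - 4·det = 1024 - 1008 = 16.
Step 3 — eigenvalues:
  λ = (trace ± √Δ)/2 = (32 ± 4)/2,
  λ_1 = 18,  λ_2 = 14.

Step 4 — unit eigenvector for λ_1: solve (Sigma - λ_1 I)v = 0. First row:
  (16 - 18)·v_x + (-2)·v_y = 0, i.e. (-2)·v_x + (-2)·v_y = 0,
  so v ∝ (b, λ_1 - a) = (-2, 2); multiply by -1 so the first entry is positive: u = (2, -2).
  ||u|| = √((2)² + (-2)²) = √(8) ≈ 2.8284,
  v_1 = u/||u|| ≈ (0.7071, -0.7071) (||v_1|| = 1).

λ_1 = 18,  λ_2 = 14;  v_1 ≈ (0.7071, -0.7071)


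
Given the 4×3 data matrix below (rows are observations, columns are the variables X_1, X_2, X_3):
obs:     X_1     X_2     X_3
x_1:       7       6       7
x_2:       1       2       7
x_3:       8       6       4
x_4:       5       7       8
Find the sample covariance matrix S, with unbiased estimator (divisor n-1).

Step 1 — column means:
  mean(X_1) = (7 + 1 + 8 + 5) / 4 = 21/4 = 5.25
  mean(X_2) = (6 + 2 + 6 + 7) / 4 = 21/4 = 5.25
  mean(X_3) = (7 + 7 + 4 + 8) / 4 = 26/4 = 6.5

Step 2 — sample covariance S[i,j] = (1/(n-1)) · Σ_k (x_{k,i} - mean_i) · (x_{k,j} - mean_j), with n-1 = 3.
  S[X_1,X_1] = ((1.75)·(1.75) + (-4.25)·(-4.25) + (2.75)·(2.75) + (-0.25)·(-0.25)) / 3 = 28.75/3 = 9.5833
  S[X_1,X_2] = ((1.75)·(0.75) + (-4.25)·(-3.25) + (2.75)·(0.75) + (-0.25)·(1.75)) / 3 = 16.75/3 = 5.5833
  S[X_1,X_3] = ((1.75)·(0.5) + (-4.25)·(0.5) + (2.75)·(-2.5) + (-0.25)·(1.5)) / 3 = -8.5/3 = -2.8333
  S[X_2,X_2] = ((0.75)·(0.75) + (-3.25)·(-3.25) + (0.75)·(0.75) + (1.75)·(1.75)) / 3 = 14.75/3 = 4.9167
  S[X_2,X_3] = ((0.75)·(0.5) + (-3.25)·(0.5) + (0.75)·(-2.5) + (1.75)·(1.5)) / 3 = -0.5/3 = -0.1667
  S[X_3,X_3] = ((0.5)·(0.5) + (0.5)·(0.5) + (-2.5)·(-2.5) + (1.5)·(1.5)) / 3 = 9/3 = 3

S is symmetric (S[j,i] = S[i,j]). Assembling:

S = [[9.5833, 5.5833, -2.8333],
 [5.5833, 4.9167, -0.1667],
 [-2.8333, -0.1667, 3]]


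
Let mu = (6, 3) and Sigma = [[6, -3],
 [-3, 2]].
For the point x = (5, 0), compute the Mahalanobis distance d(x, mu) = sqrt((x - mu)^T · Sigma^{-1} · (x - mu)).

Step 1 — centre the observation: (x - mu) = (-1, -3).

Step 2 — invert Sigma. det(Sigma) = 6·2 - (-3)² = 3.
  Sigma^{-1} = (1/det) · [[d, -b], [-b, a]] = [[0.6667, 1],
 [1, 2]].

Step 3 — form the quadratic (x - mu)^T · Sigma^{-1} · (x - mu):
  Sigma^{-1} · (x - mu) = (-3.6667, -7).
  (x - mu)^T · [Sigma^{-1} · (x - mu)] = (-1)·(-3.6667) + (-3)·(-7) = 24.6667.

Step 4 — take square root: d = √(24.6667) ≈ 4.9666.

d(x, mu) = √(24.6667) ≈ 4.9666


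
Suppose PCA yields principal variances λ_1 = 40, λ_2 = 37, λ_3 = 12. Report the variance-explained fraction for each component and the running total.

Step 1 — total variance = trace(Sigma) = Σ λ_i = 40 + 37 + 12 = 89.

Step 2 — fraction explained by component i = λ_i / Σ λ:
  PC1: 40/89 = 0.4494
  PC2: 37/89 = 0.4157
  PC3: 12/89 = 0.1348

Step 3 — cumulative fraction after k components = (λ_1 + ... + λ_k) / Σ λ:
  k = 1: 40/89 = 0.4494
  k = 2: (40 + 37)/89 = 77/89 = 0.8652
  k = 3: (40 + 37 + 12)/89 = 89/89 = 1

Summary (fraction, with percent):

explained: PC1 0.4494 (44.94%), PC2 0.4157 (41.57%), PC3 0.1348 (13.48%);  cumulative: 0.4494, 0.8652, 1


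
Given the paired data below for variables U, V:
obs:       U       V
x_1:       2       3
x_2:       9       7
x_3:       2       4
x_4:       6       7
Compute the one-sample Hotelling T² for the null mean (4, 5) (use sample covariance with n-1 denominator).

Step 1 — sample mean vector:
  mean(U) = (2 + 9 + 2 + 6) / 4 = 19/4 = 4.75
  mean(V) = (3 + 7 + 4 + 7) / 4 = 21/4 = 5.25
  x̄ = (4.75, 5.25),  deviation x̄ - mu_0 = (4.75, 5.25) - (4, 5) = (0.75, 0.25).

Step 2 — sample covariance matrix, S[i,j] = (1/(n-1)) · Σ_k (x_{k,i} - mean_i) · (x_{k,j} - mean_j), divisor n-1 = 3:
  S[U,U] = ((-2.75)·(-2.75) + (4.25)·(4.25) + (-2.75)·(-2.75) + (1.25)·(1.25)) / 3 = 34.75/3 = 11.5833
  S[U,V] = ((-2.75)·(-2.25) + (4.25)·(1.75) + (-2.75)·(-1.25) + (1.25)·(1.75)) / 3 = 19.25/3 = 6.4167
  S[V,V] = ((-2.25)·(-2.25) + (1.75)·(1.75) + (-1.25)·(-1.25) + (1.75)·(1.75)) / 3 = 12.75/3 = 4.25
  S = [[11.5833, 6.4167],
 [6.4167, 4.25]].

Step 3 — invert S. det(S) = 11.5833·4.25 - (6.4167)² = 8.0556.
  S^{-1} = (1/det) · [[d, -b], [-b, a]] = [[0.5276, -0.7966],
 [-0.7966, 1.4379]].

Step 4 — quadratic form (x̄ - mu_0)^T · S^{-1} · (x̄ - mu_0):
  S^{-1} · (x̄ - mu_0) = (0.1966, -0.2379),
  (x̄ - mu_0)^T · [...] = (0.75)·(0.1966) + (0.25)·(-0.2379) = 0.0879.

Step 5 — scale by n: T² = 4 · 0.0879 = 0.3517.

T² ≈ 0.3517


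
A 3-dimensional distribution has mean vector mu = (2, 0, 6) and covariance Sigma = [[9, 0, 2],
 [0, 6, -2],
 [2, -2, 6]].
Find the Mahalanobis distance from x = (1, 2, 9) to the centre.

Step 1 — centre the observation: (x - mu) = (-1, 2, 3).

Step 2 — invert Sigma (cofactor / det for 3×3, or solve directly):
  Sigma^{-1} = [[0.1212, -0.0152, -0.0455],
 [-0.0152, 0.1894, 0.0682],
 [-0.0455, 0.0682, 0.2045]].

Step 3 — form the quadratic (x - mu)^T · Sigma^{-1} · (x - mu):
  Sigma^{-1} · (x - mu) = (-0.2879, 0.5985, 0.7955).
  (x - mu)^T · [Sigma^{-1} · (x - mu)] = (-1)·(-0.2879) + (2)·(0.5985) + (3)·(0.7955) = 3.8712.

Step 4 — take square root: d = √(3.8712) ≈ 1.9675.

d(x, mu) = √(3.8712) ≈ 1.9675


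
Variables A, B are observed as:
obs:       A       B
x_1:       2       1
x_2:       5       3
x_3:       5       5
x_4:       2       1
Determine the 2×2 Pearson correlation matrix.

Step 1 — column means:
  mean(A) = (2 + 5 + 5 + 2) / 4 = 14/4 = 3.5
  mean(B) = (1 + 3 + 5 + 1) / 4 = 10/4 = 2.5

Step 2 — sample variances and covariances s[i,j] = (1/(n-1)) · Σ_k (x_{k,i} - mean_i) · (x_{k,j} - mean_j), with n-1 = 3:
  s[A,A] = ((-1.5)·(-1.5) + (1.5)·(1.5) + (1.5)·(1.5) + (-1.5)·(-1.5)) / 3 = 9/3 = 3
  s[A,B] = ((-1.5)·(-1.5) + (1.5)·(0.5) + (1.5)·(2.5) + (-1.5)·(-1.5)) / 3 = 9/3 = 3
  s[B,B] = ((-1.5)·(-1.5) + (0.5)·(0.5) + (2.5)·(2.5) + (-1.5)·(-1.5)) / 3 = 11/3 = 3.6667
  Sample standard deviations s_i = √(s[i,i]):
  s(A) = √(3) = 1.7321
  s(B) = √(3.6667) = 1.9149

Step 3 — r_{ij} = s_{ij} / (s_i · s_j):
  r[A,A] = 1 (diagonal).
  r[A,B] = 3 / (1.7321 · 1.9149) = 3 / 3.3166 = 0.9045
  r[B,B] = 1 (diagonal).

R is symmetric with unit diagonal. Assembling:

R = [[1, 0.9045],
 [0.9045, 1]]


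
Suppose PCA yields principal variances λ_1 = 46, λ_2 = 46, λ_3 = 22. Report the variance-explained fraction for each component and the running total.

Step 1 — total variance = trace(Sigma) = Σ λ_i = 46 + 46 + 22 = 114.

Step 2 — fraction explained by component i = λ_i / Σ λ:
  PC1: 46/114 = 0.4035
  PC2: 46/114 = 0.4035
  PC3: 22/114 = 0.193

Step 3 — cumulative fraction after k components = (λ_1 + ... + λ_k) / Σ λ:
  k = 1: 46/114 = 0.4035
  k = 2: (46 + 46)/114 = 92/114 = 0.807
  k = 3: (46 + 46 + 22)/114 = 114/114 = 1

Summary (fraction, with percent):

explained: PC1 0.4035 (40.35%), PC2 0.4035 (40.35%), PC3 0.193 (19.3%);  cumulative: 0.4035, 0.807, 1


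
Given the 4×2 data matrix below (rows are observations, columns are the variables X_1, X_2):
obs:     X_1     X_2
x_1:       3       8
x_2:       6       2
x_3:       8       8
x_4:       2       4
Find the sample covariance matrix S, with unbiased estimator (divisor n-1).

Step 1 — column means:
  mean(X_1) = (3 + 6 + 8 + 2) / 4 = 19/4 = 4.75
  mean(X_2) = (8 + 2 + 8 + 4) / 4 = 22/4 = 5.5

Step 2 — sample covariance S[i,j] = (1/(n-1)) · Σ_k (x_{k,i} - mean_i) · (x_{k,j} - mean_j), with n-1 = 3.
  S[X_1,X_1] = ((-1.75)·(-1.75) + (1.25)·(1.25) + (3.25)·(3.25) + (-2.75)·(-2.75)) / 3 = 22.75/3 = 7.5833
  S[X_1,X_2] = ((-1.75)·(2.5) + (1.25)·(-3.5) + (3.25)·(2.5) + (-2.75)·(-1.5)) / 3 = 3.5/3 = 1.1667
  S[X_2,X_2] = ((2.5)·(2.5) + (-3.5)·(-3.5) + (2.5)·(2.5) + (-1.5)·(-1.5)) / 3 = 27/3 = 9

S is symmetric (S[j,i] = S[i,j]). Assembling:

S = [[7.5833, 1.1667],
 [1.1667, 9]]


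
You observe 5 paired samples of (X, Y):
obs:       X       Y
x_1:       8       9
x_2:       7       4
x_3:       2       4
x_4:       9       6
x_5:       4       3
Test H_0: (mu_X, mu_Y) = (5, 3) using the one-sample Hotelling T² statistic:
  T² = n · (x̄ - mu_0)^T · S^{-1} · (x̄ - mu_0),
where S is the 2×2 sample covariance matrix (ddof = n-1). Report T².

Step 1 — sample mean vector:
  mean(X) = (8 + 7 + 2 + 9 + 4) / 5 = 30/5 = 6
  mean(Y) = (9 + 4 + 4 + 6 + 3) / 5 = 26/5 = 5.2
  x̄ = (6, 5.2),  deviation x̄ - mu_0 = (6, 5.2) - (5, 3) = (1, 2.2).

Step 2 — sample covariance matrix, S[i,j] = (1/(n-1)) · Σ_k (x_{k,i} - mean_i) · (x_{k,j} - mean_j), divisor n-1 = 4:
  S[X,X] = ((2)·(2) + (1)·(1) + (-4)·(-4) + (3)·(3) + (-2)·(-2)) / 4 = 34/4 = 8.5
  S[X,Y] = ((2)·(3.8) + (1)·(-1.2) + (-4)·(-1.2) + (3)·(0.8) + (-2)·(-2.2)) / 4 = 18/4 = 4.5
  S[Y,Y] = ((3.8)·(3.8) + (-1.2)·(-1.2) + (-1.2)·(-1.2) + (0.8)·(0.8) + (-2.2)·(-2.2)) / 4 = 22.8/4 = 5.7
  S = [[8.5, 4.5],
 [4.5, 5.7]].

Step 3 — invert S. det(S) = 8.5·5.7 - (4.5)² = 28.2.
  S^{-1} = (1/det) · [[d, -b], [-b, a]] = [[0.2021, -0.1596],
 [-0.1596, 0.3014]].

Step 4 — quadratic form (x̄ - mu_0)^T · S^{-1} · (x̄ - mu_0):
  S^{-1} · (x̄ - mu_0) = (-0.1489, 0.5035),
  (x̄ - mu_0)^T · [...] = (1)·(-0.1489) + (2.2)·(0.5035) = 0.9589.

Step 5 — scale by n: T² = 5 · 0.9589 = 4.7943.

T² ≈ 4.7943


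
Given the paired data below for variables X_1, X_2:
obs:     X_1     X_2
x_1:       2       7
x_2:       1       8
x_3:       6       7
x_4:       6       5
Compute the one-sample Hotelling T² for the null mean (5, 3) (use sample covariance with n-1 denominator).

Step 1 — sample mean vector:
  mean(X_1) = (2 + 1 + 6 + 6) / 4 = 15/4 = 3.75
  mean(X_2) = (7 + 8 + 7 + 5) / 4 = 27/4 = 6.75
  x̄ = (3.75, 6.75),  deviation x̄ - mu_0 = (3.75, 6.75) - (5, 3) = (-1.25, 3.75).

Step 2 — sample covariance matrix, S[i,j] = (1/(n-1)) · Σ_k (x_{k,i} - mean_i) · (x_{k,j} - mean_j), divisor n-1 = 3:
  S[X_1,X_1] = ((-1.75)·(-1.75) + (-2.75)·(-2.75) + (2.25)·(2.25) + (2.25)·(2.25)) / 3 = 20.75/3 = 6.9167
  S[X_1,X_2] = ((-1.75)·(0.25) + (-2.75)·(1.25) + (2.25)·(0.25) + (2.25)·(-1.75)) / 3 = -7.25/3 = -2.4167
  S[X_2,X_2] = ((0.25)·(0.25) + (1.25)·(1.25) + (0.25)·(0.25) + (-1.75)·(-1.75)) / 3 = 4.75/3 = 1.5833
  S = [[6.9167, -2.4167],
 [-2.4167, 1.5833]].

Step 3 — invert S. det(S) = 6.9167·1.5833 - (-2.4167)² = 5.1111.
  S^{-1} = (1/det) · [[d, -b], [-b, a]] = [[0.3098, 0.4728],
 [0.4728, 1.3533]].

Step 4 — quadratic form (x̄ - mu_0)^T · S^{-1} · (x̄ - mu_0):
  S^{-1} · (x̄ - mu_0) = (1.3859, 4.4837),
  (x̄ - mu_0)^T · [...] = (-1.25)·(1.3859) + (3.75)·(4.4837) = 15.0815.

Step 5 — scale by n: T² = 4 · 15.0815 = 60.3261.

T² ≈ 60.3261


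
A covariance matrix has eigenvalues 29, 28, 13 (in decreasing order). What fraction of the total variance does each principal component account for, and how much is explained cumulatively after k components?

Step 1 — total variance = trace(Sigma) = Σ λ_i = 29 + 28 + 13 = 70.

Step 2 — fraction explained by component i = λ_i / Σ λ:
  PC1: 29/70 = 0.4143
  PC2: 28/70 = 0.4
  PC3: 13/70 = 0.1857

Step 3 — cumulative fraction after k components = (λ_1 + ... + λ_k) / Σ λ:
  k = 1: 29/70 = 0.4143
  k = 2: (29 + 28)/70 = 57/70 = 0.8143
  k = 3: (29 + 28 + 13)/70 = 70/70 = 1

Summary (fraction, with percent):

explained: PC1 0.4143 (41.43%), PC2 0.4 (40%), PC3 0.1857 (18.57%);  cumulative: 0.4143, 0.8143, 1


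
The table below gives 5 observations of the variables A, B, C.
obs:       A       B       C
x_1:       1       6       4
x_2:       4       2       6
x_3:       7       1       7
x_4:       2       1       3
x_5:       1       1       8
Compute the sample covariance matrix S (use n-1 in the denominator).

Step 1 — column means:
  mean(A) = (1 + 4 + 7 + 2 + 1) / 5 = 15/5 = 3
  mean(B) = (6 + 2 + 1 + 1 + 1) / 5 = 11/5 = 2.2
  mean(C) = (4 + 6 + 7 + 3 + 8) / 5 = 28/5 = 5.6

Step 2 — sample covariance S[i,j] = (1/(n-1)) · Σ_k (x_{k,i} - mean_i) · (x_{k,j} - mean_j), with n-1 = 4.
  S[A,A] = ((-2)·(-2) + (1)·(1) + (4)·(4) + (-1)·(-1) + (-2)·(-2)) / 4 = 26/4 = 6.5
  S[A,B] = ((-2)·(3.8) + (1)·(-0.2) + (4)·(-1.2) + (-1)·(-1.2) + (-2)·(-1.2)) / 4 = -9/4 = -2.25
  S[A,C] = ((-2)·(-1.6) + (1)·(0.4) + (4)·(1.4) + (-1)·(-2.6) + (-2)·(2.4)) / 4 = 7/4 = 1.75
  S[B,B] = ((3.8)·(3.8) + (-0.2)·(-0.2) + (-1.2)·(-1.2) + (-1.2)·(-1.2) + (-1.2)·(-1.2)) / 4 = 18.8/4 = 4.7
  S[B,C] = ((3.8)·(-1.6) + (-0.2)·(0.4) + (-1.2)·(1.4) + (-1.2)·(-2.6) + (-1.2)·(2.4)) / 4 = -7.6/4 = -1.9
  S[C,C] = ((-1.6)·(-1.6) + (0.4)·(0.4) + (1.4)·(1.4) + (-2.6)·(-2.6) + (2.4)·(2.4)) / 4 = 17.2/4 = 4.3

S is symmetric (S[j,i] = S[i,j]). Assembling:

S = [[6.5, -2.25, 1.75],
 [-2.25, 4.7, -1.9],
 [1.75, -1.9, 4.3]]
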